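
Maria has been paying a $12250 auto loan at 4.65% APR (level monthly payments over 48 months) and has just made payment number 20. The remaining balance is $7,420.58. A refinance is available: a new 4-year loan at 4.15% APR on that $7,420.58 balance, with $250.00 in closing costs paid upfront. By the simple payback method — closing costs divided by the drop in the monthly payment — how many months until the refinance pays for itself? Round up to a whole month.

Current payment = 12,250 × 4.65%/12 / (1 − (1+0.0038750)^−48) = $280.17.
Refinanced payment = 7,420.58 × 0.0034583 / (1 − (1+0.0034583)^−48) = $168.05.
Monthly savings = $280.17 − $168.05 = $112.12.
Break-even = $250.00 / $112.12 = 2.23 → 3 months.

3 months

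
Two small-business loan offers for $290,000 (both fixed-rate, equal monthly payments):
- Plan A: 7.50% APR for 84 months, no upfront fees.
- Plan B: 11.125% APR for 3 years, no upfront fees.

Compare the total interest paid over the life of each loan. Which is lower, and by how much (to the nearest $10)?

Plan B by $31,230

Plan A: at 7.50% the monthly rate is 0.0062500, so the payment is 290,000 × 0.0062500 / (1 − 1.0062500^−84) = $4,448.10.
Total interest on Plan A = 84 × $4,448.10 − $290,000 = $83,640.40.
Plan B: at 11.125% the monthly rate is 0.0092708, so the payment is 290,000 × 0.0092708 / (1 − 1.0092708^−36) = $9,511.40.
Total interest on Plan B = 36 × $9,511.40 − $290,000 = $52,410.40.
Plan B is lower by $31,230.00.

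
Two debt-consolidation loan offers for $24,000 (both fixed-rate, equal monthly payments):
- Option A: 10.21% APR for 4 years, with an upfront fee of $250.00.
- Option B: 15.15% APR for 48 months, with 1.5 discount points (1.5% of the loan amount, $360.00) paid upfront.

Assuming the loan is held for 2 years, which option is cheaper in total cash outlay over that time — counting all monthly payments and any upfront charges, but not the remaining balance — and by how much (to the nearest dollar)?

Option A by $1,517

Option A: monthly rate = 10.21%/12 = 0.0085083; payment = 24,000 × 0.0085083 / (1 − (1+0.0085083)^−48) = $611.13.
Option B: at 15.15% the monthly rate is 0.0126250, so the payment is 24,000 × 0.0126250 / (1 − 1.0126250^−48) = $669.76.
Over 24 months: Option A costs 24 × $611.13 + $250.00 = $14,917.12; Option B costs 24 × $669.76 + $360.00 = $16,434.24.
Option A is cheaper by $16,434.24 − $14,917.12 = $1,517.12.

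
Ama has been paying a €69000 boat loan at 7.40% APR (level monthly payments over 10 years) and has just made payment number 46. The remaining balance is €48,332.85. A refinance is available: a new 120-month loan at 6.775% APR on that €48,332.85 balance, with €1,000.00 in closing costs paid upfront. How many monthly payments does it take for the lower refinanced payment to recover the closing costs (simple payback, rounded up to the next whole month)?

4 months

Current payment = 69,000 × 7.4%/12 / (1 − (1+0.0061667)^−120) = €815.45.
Refinanced payment = 48,332.85 × 0.0056458 / (1 − (1+0.0056458)^−120) = €555.60.
Monthly savings = €815.45 − €555.60 = €259.85.
Break-even = €1,000.00 / €259.85 = 3.85 → 4 months.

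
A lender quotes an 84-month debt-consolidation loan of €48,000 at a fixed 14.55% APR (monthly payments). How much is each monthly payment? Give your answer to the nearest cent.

At 14.55% the monthly rate is 0.0121250, so the payment is 48,000 × 0.0121250 / (1 − 1.0121250^−84) = €914.17.

€914.17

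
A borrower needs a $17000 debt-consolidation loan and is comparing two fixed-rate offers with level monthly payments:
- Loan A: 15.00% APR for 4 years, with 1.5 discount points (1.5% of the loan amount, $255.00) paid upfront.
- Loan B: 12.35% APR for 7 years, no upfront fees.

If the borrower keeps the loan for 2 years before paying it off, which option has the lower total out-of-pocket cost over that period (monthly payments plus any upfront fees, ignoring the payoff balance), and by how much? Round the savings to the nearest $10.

Loan B by $4,330

Loan A: monthly rate = 15%/12 = 0.0125000; payment = 17,000 × 0.0125000 / (1 − (1+0.0125000)^−48) = $473.12.
Loan B: at 12.35% the monthly rate is 0.0102917, so the payment is 17,000 × 0.0102917 / (1 − 1.0102917^−84) = $303.29.
Over 24 months: Loan A costs 24 × $473.12 + $255.00 = $11,609.88; Loan B costs 24 × $303.29 = $7,278.96.
Loan B is cheaper by $11,609.88 − $7,278.96 = $4,330.92.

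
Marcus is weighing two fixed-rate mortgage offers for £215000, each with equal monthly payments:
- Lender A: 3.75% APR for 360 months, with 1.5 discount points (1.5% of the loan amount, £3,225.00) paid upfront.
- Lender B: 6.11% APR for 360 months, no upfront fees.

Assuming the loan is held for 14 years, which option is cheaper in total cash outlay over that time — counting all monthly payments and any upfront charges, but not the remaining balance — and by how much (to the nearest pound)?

Lender A: at 3.75% the monthly rate is 0.0031250, so the payment is 215,000 × 0.0031250 / (1 − 1.0031250^−360) = £995.70.
Lender B: monthly rate = 6.11%/12 = 0.0050917; payment = 215,000 × 0.0050917 / (1 − (1+0.0050917)^−360) = £1,304.28.
Over 168 months: Lender A costs 168 × £995.70 + £3,225.00 = £170,502.60; Lender B costs 168 × £1,304.28 = £219,119.04.
Lender A is cheaper by £219,119.04 − £170,502.60 = £48,616.44.

Lender A by £48,616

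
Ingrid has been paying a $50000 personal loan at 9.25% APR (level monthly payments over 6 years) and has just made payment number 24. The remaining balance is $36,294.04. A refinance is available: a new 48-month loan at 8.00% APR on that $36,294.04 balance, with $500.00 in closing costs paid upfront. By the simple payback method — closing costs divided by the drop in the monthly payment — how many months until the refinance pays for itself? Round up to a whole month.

24 months

Current payment = 50,000 × 9.25%/12 / (1 − (1+0.0077083)^−72) = $907.49.
Refinanced payment = 36,294.04 × 0.0066667 / (1 − (1+0.0066667)^−48) = $886.04.
Monthly savings = $907.49 − $886.04 = $21.45.
Break-even = $500.00 / $21.45 = 23.31 → 24 months.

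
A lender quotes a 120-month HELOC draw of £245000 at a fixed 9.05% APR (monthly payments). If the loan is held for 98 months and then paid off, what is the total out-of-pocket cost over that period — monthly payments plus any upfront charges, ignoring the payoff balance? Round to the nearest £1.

At 9.05% the monthly rate is 0.0075417, so the payment is 245,000 × 0.0075417 / (1 − 1.0075417^−120) = £3,110.19.
Total outlay = 98 × £3,110.19 = £304,798.62.

£304,799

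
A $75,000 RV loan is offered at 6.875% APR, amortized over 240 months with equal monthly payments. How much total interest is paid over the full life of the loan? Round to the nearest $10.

At 6.875% the monthly rate is 0.0057292, so the payment is 75,000 × 0.0057292 / (1 − 1.0057292^−240) = $575.86.
Total paid = 240 × $575.86 = $138,206.40; interest = $138,206.40 − $75,000 = $63,206.40.

$63,210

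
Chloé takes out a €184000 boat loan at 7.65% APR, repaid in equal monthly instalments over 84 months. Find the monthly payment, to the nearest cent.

€2,835.88

Monthly rate = 7.65%/12 = 0.0063750; payment = 184,000 × 0.0063750 / (1 − (1+0.0063750)^−84) = €2,835.88.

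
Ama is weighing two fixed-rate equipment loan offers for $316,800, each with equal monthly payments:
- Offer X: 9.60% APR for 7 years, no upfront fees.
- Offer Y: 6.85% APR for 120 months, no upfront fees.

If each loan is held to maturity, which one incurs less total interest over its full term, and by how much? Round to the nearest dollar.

Offer X: monthly rate = 9.6%/12 = 0.0080000; payment = 316,800 × 0.0080000 / (1 − (1+0.0080000)^−84) = $5,194.01.
Total interest on Offer X = 84 × $5,194.01 − $316,800 = $119,496.84.
Offer Y: at 6.85% the monthly rate is 0.0057083, so the payment is 316,800 × 0.0057083 / (1 − 1.0057083^−120) = $3,653.87.
Total interest on Offer Y = 120 × $3,653.87 − $316,800 = $121,664.40.
Offer X is lower by $2,167.56.

Offer X by $2,168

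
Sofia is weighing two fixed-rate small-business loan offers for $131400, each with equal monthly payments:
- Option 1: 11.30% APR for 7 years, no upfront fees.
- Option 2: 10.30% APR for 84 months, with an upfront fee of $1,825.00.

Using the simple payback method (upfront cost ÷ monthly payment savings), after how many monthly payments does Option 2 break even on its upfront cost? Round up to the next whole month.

27 months

Option 1: at 11.30% the monthly rate is 0.0094167, so the payment is 131,400 × 0.0094167 / (1 − 1.0094167^−84) = $2,270.67.
Option 2: monthly rate = 10.3%/12 = 0.0085833; payment = 131,400 × 0.0085833 / (1 − (1+0.0085833)^−84) = $2,201.82.
Monthly savings = $2,270.67 − $2,201.82 = $68.85.
Break-even = $1,825.00 / $68.85 = 26.51 → 27 months.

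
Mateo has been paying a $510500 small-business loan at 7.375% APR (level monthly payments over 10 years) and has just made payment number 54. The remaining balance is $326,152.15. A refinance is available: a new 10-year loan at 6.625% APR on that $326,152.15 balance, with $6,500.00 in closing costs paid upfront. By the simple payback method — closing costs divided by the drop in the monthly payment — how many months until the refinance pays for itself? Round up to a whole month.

Current payment = 510,500 × 7.375%/12 / (1 − (1+0.0061458)^−120) = $6,026.47.
Refinanced payment = 326,152.15 × 0.0055208 / (1 − (1+0.0055208)^−120) = $3,724.17.
Monthly savings = $6,026.47 − $3,724.17 = $2,302.30.
Break-even = $6,500.00 / $2,302.30 = 2.82 → 3 months.

3 months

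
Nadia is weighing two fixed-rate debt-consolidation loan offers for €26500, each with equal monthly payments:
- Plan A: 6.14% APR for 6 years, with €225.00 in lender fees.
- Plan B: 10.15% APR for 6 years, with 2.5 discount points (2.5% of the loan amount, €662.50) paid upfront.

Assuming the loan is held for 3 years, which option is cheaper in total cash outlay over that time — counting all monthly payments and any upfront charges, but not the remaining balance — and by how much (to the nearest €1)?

Plan A: monthly rate = 6.14%/12 = 0.0051167; payment = 26,500 × 0.0051167 / (1 − (1+0.0051167)^−72) = €440.93.
Plan B: monthly rate = 10.15%/12 = 0.0084583; payment = 26,500 × 0.0084583 / (1 − (1+0.0084583)^−72) = €492.94.
Over 36 months: Plan A costs 36 × €440.93 + €225.00 = €16,098.48; Plan B costs 36 × €492.94 + €662.50 = €18,408.34.
Plan A is cheaper by €18,408.34 − €16,098.48 = €2,309.86.

Plan A by €2,310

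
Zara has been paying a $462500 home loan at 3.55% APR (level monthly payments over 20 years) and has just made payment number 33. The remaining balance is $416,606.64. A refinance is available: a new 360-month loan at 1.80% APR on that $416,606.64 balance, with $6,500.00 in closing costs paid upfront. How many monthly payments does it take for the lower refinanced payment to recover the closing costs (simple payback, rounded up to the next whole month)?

Current payment = 462,500 × 3.55%/12 / (1 − (1+0.0029583)^−240) = $2,694.21.
Refinanced payment = 416,606.64 × 0.0015000 / (1 − (1+0.0015000)^−360) = $1,498.53.
Monthly savings = $2,694.21 − $1,498.53 = $1,195.68.
Break-even = $6,500.00 / $1,195.68 = 5.44 → 6 months.

6 months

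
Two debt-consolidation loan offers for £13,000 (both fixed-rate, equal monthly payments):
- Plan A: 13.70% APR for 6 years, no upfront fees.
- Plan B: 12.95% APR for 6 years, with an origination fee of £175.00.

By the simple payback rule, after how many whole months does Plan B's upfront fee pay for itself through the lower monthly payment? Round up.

34 months

Plan A: at 13.70% the monthly rate is 0.0114167, so the payment is 13,000 × 0.0114167 / (1 − 1.0114167^−72) = £265.79.
Plan B: at 12.95% the monthly rate is 0.0107917, so the payment is 13,000 × 0.0107917 / (1 − 1.0107917^−72) = £260.62.
Monthly savings = £265.79 − £260.62 = £5.17.
Break-even = £175.00 / £5.17 = 33.85 → 34 months.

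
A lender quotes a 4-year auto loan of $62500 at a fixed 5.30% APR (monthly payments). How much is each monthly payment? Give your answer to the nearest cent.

Monthly rate = 5.3%/12 = 0.0044167; payment = 62,500 × 0.0044167 / (1 − (1+0.0044167)^−48) = $1,447.84.

$1,447.84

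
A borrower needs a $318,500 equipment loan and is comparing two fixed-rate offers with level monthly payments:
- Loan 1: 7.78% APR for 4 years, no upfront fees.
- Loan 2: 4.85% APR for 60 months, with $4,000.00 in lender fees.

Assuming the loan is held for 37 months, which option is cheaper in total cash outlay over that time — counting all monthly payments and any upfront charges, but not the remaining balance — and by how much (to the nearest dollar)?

Loan 1: at 7.78% the monthly rate is 0.0064833, so the payment is 318,500 × 0.0064833 / (1 − 1.0064833^−48) = $7,742.67.
Loan 2: monthly rate = 4.85%/12 = 0.0040417; payment = 318,500 × 0.0040417 / (1 − (1+0.0040417)^−60) = $5,988.62.
Over 37 months: Loan 1 costs 37 × $7,742.67 = $286,478.79; Loan 2 costs 37 × $5,988.62 + $4,000.00 = $225,578.94.
Loan 2 is cheaper by $286,478.79 − $225,578.94 = $60,899.85.

Loan 2 by $60,900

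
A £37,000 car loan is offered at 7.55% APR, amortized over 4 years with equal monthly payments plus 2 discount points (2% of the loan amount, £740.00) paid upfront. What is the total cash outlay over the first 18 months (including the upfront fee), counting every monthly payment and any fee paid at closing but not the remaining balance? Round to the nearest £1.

At 7.55% the monthly rate is 0.0062917, so the payment is 37,000 × 0.0062917 / (1 − 1.0062917^−48) = £895.48.
Total outlay = 18 × £895.48 + £740.00 = £16,858.64.

£16,859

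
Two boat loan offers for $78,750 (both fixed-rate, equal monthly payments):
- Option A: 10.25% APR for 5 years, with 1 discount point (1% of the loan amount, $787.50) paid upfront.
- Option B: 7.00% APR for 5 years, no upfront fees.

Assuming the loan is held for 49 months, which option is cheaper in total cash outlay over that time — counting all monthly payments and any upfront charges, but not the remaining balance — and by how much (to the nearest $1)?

Option A: monthly rate = 10.25%/12 = 0.0085417; payment = 78,750 × 0.0085417 / (1 − (1+0.0085417)^−60) = $1,682.91.
Option B: at 7.00% the monthly rate is 0.0058333, so the payment is 78,750 × 0.0058333 / (1 − 1.0058333^−60) = $1,559.34.
Over 49 months: Option A costs 49 × $1,682.91 + $787.50 = $83,250.09; Option B costs 49 × $1,559.34 = $76,407.66.
Option B is cheaper by $83,250.09 − $76,407.66 = $6,842.43.

Option B by $6,842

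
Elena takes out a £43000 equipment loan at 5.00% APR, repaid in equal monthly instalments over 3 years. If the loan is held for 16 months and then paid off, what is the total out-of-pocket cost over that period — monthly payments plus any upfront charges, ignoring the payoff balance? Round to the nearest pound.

At 5.00% the monthly rate is 0.0041667, so the payment is 43,000 × 0.0041667 / (1 − 1.0041667^−36) = £1,288.75.
Total outlay = 16 × £1,288.75 = £20,620.00.

£20,620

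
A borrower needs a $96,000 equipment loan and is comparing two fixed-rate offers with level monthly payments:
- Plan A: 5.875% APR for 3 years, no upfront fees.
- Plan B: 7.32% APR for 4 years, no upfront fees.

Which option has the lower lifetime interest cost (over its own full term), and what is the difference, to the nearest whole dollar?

Plan A: at 5.875% the monthly rate is 0.0048958, so the payment is 96,000 × 0.0048958 / (1 − 1.0048958^−36) = $2,915.07.
Total interest on Plan A = 36 × $2,915.07 − $96,000 = $8,942.52.
Plan B: at 7.32% the monthly rate is 0.0061000, so the payment is 96,000 × 0.0061000 / (1 − 1.0061000^−48) = $2,313.12.
Total interest on Plan B = 48 × $2,313.12 − $96,000 = $15,029.76.
Plan A is lower by $6,087.24.

Plan A by $6,087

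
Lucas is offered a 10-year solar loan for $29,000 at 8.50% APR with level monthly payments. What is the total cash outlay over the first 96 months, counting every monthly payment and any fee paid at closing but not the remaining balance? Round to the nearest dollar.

At 8.50% the monthly rate is 0.0070833, so the payment is 29,000 × 0.0070833 / (1 − 1.0070833^−120) = $359.56.
Total outlay = 96 × $359.56 = $34,517.76.

$34,518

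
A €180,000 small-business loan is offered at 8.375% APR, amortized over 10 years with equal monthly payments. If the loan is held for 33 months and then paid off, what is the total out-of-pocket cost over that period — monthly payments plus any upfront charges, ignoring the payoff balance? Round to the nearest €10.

€73,250

At 8.375% the monthly rate is 0.0069792, so the payment is 180,000 × 0.0069792 / (1 − 1.0069792^−120) = €2,219.73.
Total outlay = 33 × €2,219.73 = €73,251.09.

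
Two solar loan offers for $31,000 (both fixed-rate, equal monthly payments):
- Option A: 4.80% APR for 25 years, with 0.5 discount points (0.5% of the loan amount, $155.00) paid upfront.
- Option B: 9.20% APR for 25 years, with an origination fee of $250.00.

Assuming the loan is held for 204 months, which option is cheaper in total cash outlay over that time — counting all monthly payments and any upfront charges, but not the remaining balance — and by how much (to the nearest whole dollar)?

Option A: at 4.80% the monthly rate is 0.0040000, so the payment is 31,000 × 0.0040000 / (1 − 1.0040000^−300) = $177.63.
Option B: monthly rate = 9.2%/12 = 0.0076667; payment = 31,000 × 0.0076667 / (1 − (1+0.0076667)^−300) = $264.41.
Over 204 months: Option A costs 204 × $177.63 + $155.00 = $36,391.52; Option B costs 204 × $264.41 + $250.00 = $54,189.64.
Option A is cheaper by $54,189.64 − $36,391.52 = $17,798.12.

Option A by $17,798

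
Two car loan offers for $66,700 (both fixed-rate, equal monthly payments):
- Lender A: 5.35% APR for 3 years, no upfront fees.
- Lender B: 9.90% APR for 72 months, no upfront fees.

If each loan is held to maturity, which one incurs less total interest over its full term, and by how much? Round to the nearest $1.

Lender A by $16,382

Lender A: at 5.35% the monthly rate is 0.0044583, so the payment is 66,700 × 0.0044583 / (1 − 1.0044583^−36) = $2,009.56.
Total interest on Lender A = 36 × $2,009.56 − $66,700 = $5,644.16.
Lender B: at 9.90% the monthly rate is 0.0082500, so the payment is 66,700 × 0.0082500 / (1 − 1.0082500^−72) = $1,232.31.
Total interest on Lender B = 72 × $1,232.31 − $66,700 = $22,026.32.
Lender A is lower by $16,382.16.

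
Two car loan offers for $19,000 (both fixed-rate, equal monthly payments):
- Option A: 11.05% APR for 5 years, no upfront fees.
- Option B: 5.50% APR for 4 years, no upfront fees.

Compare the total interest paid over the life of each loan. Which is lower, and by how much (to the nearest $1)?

Option A: at 11.05% the monthly rate is 0.0092083, so the payment is 19,000 × 0.0092083 / (1 − 1.0092083^−60) = $413.58.
Total interest on Option A = 60 × $413.58 − $19,000 = $5,814.80.
Option B: at 5.50% the monthly rate is 0.0045833, so the payment is 19,000 × 0.0045833 / (1 − 1.0045833^−48) = $441.87.
Total interest on Option B = 48 × $441.87 − $19,000 = $2,209.76.
Option B is lower by $3,605.04.

Option B by $3,605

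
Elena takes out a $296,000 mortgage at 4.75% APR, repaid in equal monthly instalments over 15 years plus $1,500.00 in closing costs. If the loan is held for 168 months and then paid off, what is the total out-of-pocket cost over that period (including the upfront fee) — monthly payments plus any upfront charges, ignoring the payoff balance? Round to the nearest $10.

$388,300

At 4.75% the monthly rate is 0.0039583, so the payment is 296,000 × 0.0039583 / (1 − 1.0039583^−180) = $2,302.38.
Total outlay = 168 × $2,302.38 + $1,500.00 = $388,299.84.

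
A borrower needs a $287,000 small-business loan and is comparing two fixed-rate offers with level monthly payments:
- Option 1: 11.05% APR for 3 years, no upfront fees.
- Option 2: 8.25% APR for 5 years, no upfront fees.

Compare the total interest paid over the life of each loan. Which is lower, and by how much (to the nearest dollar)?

Option 1 by $12,722

Option 1: at 11.05% the monthly rate is 0.0092083, so the payment is 287,000 × 0.0092083 / (1 − 1.0092083^−36) = $9,402.81.
Total interest on Option 1 = 36 × $9,402.81 − $287,000 = $51,501.16.
Option 2: at 8.25% the monthly rate is 0.0068750, so the payment is 287,000 × 0.0068750 / (1 − 1.0068750^−60) = $5,853.72.
Total interest on Option 2 = 60 × $5,853.72 − $287,000 = $64,223.20.
Option 1 is lower by $12,722.04.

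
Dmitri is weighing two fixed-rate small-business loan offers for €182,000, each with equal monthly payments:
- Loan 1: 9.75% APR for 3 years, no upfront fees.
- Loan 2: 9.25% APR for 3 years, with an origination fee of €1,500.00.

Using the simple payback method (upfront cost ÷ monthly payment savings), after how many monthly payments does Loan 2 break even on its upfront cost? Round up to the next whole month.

36 months

Loan 1: monthly rate = 9.75%/12 = 0.0081250; payment = 182,000 × 0.0081250 / (1 − (1+0.0081250)^−36) = €5,851.29.
Loan 2: monthly rate = 9.25%/12 = 0.0077083; payment = 182,000 × 0.0077083 / (1 − (1+0.0077083)^−36) = €5,808.75.
Monthly savings = €5,851.29 − €5,808.75 = €42.54.
Break-even = €1,500.00 / €42.54 = 35.26 → 36 months.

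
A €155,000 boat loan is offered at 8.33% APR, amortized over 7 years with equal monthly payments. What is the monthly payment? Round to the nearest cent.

€2,441.43

At 8.33% the monthly rate is 0.0069417, so the payment is 155,000 × 0.0069417 / (1 − 1.0069417^−84) = €2,441.43.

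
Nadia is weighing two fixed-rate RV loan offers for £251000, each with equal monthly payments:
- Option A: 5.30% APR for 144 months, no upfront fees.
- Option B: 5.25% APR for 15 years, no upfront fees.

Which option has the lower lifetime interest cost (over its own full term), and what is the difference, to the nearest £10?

Option A by £23,430

Option A: monthly rate = 5.3%/12 = 0.0044167; payment = 251,000 × 0.0044167 / (1 − (1+0.0044167)^−144) = £2,359.43.
Total interest on Option A = 144 × £2,359.43 − £251,000 = £88,757.92.
Option B: monthly rate = 5.25%/12 = 0.0043750; payment = 251,000 × 0.0043750 / (1 − (1+0.0043750)^−180) = £2,017.73.
Total interest on Option B = 180 × £2,017.73 − £251,000 = £112,191.40.
Option A is lower by £23,433.48.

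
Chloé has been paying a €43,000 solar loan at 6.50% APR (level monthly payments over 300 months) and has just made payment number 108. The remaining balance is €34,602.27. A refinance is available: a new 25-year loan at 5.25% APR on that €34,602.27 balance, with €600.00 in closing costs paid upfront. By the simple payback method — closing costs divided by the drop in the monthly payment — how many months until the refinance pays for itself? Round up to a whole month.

8 months

Current payment = 43,000 × 6.5%/12 / (1 − (1+0.0054167)^−300) = €290.34.
Refinanced payment = 34,602.27 × 0.0043750 / (1 − (1+0.0043750)^−300) = €207.35.
Monthly savings = €290.34 − €207.35 = €82.99.
Break-even = €600.00 / €82.99 = 7.23 → 8 months.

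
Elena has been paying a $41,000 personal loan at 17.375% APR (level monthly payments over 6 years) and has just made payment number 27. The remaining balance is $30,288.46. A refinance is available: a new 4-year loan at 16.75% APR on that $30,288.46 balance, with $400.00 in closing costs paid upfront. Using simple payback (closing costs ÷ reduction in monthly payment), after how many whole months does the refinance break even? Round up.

8 months

Current payment = 41,000 × 17.375%/12 / (1 − (1+0.0144792)^−72) = $920.69.
Refinanced payment = 30,288.46 × 0.0139583 / (1 − (1+0.0139583)^−48) = $870.06.
Monthly savings = $920.69 − $870.06 = $50.63.
Break-even = $400.00 / $50.63 = 7.90 → 8 months.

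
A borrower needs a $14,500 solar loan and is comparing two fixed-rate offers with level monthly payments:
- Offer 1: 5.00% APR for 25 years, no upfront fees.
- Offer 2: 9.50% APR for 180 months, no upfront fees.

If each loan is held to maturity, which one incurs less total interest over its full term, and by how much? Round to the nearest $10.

Offer 1 by $1,820

Offer 1: monthly rate = 5%/12 = 0.0041667; payment = 14,500 × 0.0041667 / (1 − (1+0.0041667)^−300) = $84.77.
Total interest on Offer 1 = 300 × $84.77 − $14,500 = $10,931.00.
Offer 2: at 9.50% the monthly rate is 0.0079167, so the payment is 14,500 × 0.0079167 / (1 − 1.0079167^−180) = $151.41.
Total interest on Offer 2 = 180 × $151.41 − $14,500 = $12,753.80.
Offer 1 is lower by $1,822.80.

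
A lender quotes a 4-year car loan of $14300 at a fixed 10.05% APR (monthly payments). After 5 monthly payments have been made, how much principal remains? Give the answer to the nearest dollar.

$13,063

With monthly rate i = 10.05%/12 = 0.0083750, the balance after k of n payments is P · [(1+i)^n − (1+i)^k] / [(1+i)^n − 1].
(1+0.0083750)^48 = 1.49231106 and (1+0.0083750)^5 = 1.04258231, so the balance is 14,300 × (1.49231106 − 1.04258231) / (1.49231106 − 1) = $13,063.13.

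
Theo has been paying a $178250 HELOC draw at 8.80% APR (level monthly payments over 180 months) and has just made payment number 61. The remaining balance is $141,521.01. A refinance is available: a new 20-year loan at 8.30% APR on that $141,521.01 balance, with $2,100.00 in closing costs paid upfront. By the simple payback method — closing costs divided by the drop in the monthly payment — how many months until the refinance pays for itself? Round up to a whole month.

4 months

Current payment = 178,250 × 8.8%/12 / (1 − (1+0.0073333)^−180) = $1,786.78.
Refinanced payment = 141,521.01 × 0.0069167 / (1 − (1+0.0069167)^−240) = $1,210.30.
Monthly savings = $1,786.78 − $1,210.30 = $576.48.
Break-even = $2,100.00 / $576.48 = 3.64 → 4 months.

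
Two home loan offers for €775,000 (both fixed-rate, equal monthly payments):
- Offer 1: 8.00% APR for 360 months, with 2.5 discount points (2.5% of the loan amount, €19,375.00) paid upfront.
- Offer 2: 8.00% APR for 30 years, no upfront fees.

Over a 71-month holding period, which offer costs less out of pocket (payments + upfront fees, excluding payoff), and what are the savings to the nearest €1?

Offer 1: at 8.00% the monthly rate is 0.0066667, so the payment is 775,000 × 0.0066667 / (1 − 1.0066667^−360) = €5,686.68.
Offer 2: monthly rate = 8%/12 = 0.0066667; payment = 775,000 × 0.0066667 / (1 − (1+0.0066667)^−360) = €5,686.68.
Over 71 months: Offer 1 costs 71 × €5,686.68 + €19,375.00 = €423,129.28; Offer 2 costs 71 × €5,686.68 = €403,754.28.
Offer 2 is cheaper by €423,129.28 − €403,754.28 = €19,375.00.

Offer 2 by €19,375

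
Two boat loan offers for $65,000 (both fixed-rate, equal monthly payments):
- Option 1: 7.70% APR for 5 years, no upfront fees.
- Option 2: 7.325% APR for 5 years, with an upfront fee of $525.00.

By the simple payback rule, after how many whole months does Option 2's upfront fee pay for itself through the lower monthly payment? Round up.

46 months

Option 1: at 7.70% the monthly rate is 0.0064167, so the payment is 65,000 × 0.0064167 / (1 − 1.0064167^−60) = $1,308.65.
Option 2: at 7.325% the monthly rate is 0.0061042, so the payment is 65,000 × 0.0061042 / (1 − 1.0061042^−60) = $1,297.07.
Monthly savings = $1,308.65 − $1,297.07 = $11.58.
Break-even = $525.00 / $11.58 = 45.34 → 46 months.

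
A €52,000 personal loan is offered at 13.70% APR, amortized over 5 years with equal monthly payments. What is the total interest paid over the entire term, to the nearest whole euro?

At 13.70% the monthly rate is 0.0114167, so the payment is 52,000 × 0.0114167 / (1 − 1.0114167^−60) = €1,201.88.
Total paid = 60 × €1,201.88 = €72,112.80; interest = €72,112.80 − €52,000 = €20,112.80.

€20,113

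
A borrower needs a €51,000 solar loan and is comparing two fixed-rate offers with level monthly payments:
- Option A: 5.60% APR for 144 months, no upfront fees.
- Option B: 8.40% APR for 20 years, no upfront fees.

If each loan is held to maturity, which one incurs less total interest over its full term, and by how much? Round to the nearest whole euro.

Option A by €35,293

Option A: at 5.60% the monthly rate is 0.0046667, so the payment is 51,000 × 0.0046667 / (1 − 1.0046667^−144) = €487.19.
Total interest on Option A = 144 × €487.19 − €51,000 = €19,155.36.
Option B: at 8.40% the monthly rate is 0.0070000, so the payment is 51,000 × 0.0070000 / (1 − 1.0070000^−240) = €439.37.
Total interest on Option B = 240 × €439.37 − €51,000 = €54,448.80.
Option A is lower by €35,293.44.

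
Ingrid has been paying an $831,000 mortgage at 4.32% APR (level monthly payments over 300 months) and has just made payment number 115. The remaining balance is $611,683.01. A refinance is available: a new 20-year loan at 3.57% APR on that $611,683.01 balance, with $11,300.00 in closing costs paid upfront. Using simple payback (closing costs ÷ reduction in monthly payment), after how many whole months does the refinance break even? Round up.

12 months

Current payment = 831,000 × 4.32%/12 / (1 − (1+0.0036000)^−300) = $4,534.48.
Refinanced payment = 611,683.01 × 0.0029750 / (1 − (1+0.0029750)^−240) = $3,569.56.
Monthly savings = $4,534.48 − $3,569.56 = $964.92.
Break-even = $11,300.00 / $964.92 = 11.71 → 12 months.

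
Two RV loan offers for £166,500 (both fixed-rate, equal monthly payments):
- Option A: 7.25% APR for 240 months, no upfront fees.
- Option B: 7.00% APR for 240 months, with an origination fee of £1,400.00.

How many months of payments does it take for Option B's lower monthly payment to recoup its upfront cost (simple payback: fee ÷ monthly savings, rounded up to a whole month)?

56 months

Option A: monthly rate = 7.25%/12 = 0.0060417; payment = 166,500 × 0.0060417 / (1 − (1+0.0060417)^−240) = £1,315.98.
Option B: monthly rate = 7%/12 = 0.0058333; payment = 166,500 × 0.0058333 / (1 − (1+0.0058333)^−240) = £1,290.87.
Monthly savings = £1,315.98 − £1,290.87 = £25.11.
Break-even = £1,400.00 / £25.11 = 55.75 → 56 months.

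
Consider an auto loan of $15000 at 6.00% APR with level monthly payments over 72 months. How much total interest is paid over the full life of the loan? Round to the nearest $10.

$2,900

Monthly rate = 6%/12 = 0.0050000; payment = 15,000 × 0.0050000 / (1 − (1+0.0050000)^−72) = $248.59.
Total paid = 72 × $248.59 = $17,898.48; interest = $17,898.48 − $15,000 = $2,898.48.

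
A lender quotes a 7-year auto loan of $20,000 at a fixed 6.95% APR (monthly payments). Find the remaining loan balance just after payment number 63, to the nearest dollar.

$5,943

With monthly rate i = 6.95%/12 = 0.0057917, the balance after k of n payments is P · [(1+i)^n − (1+i)^k] / [(1+i)^n − 1].
(1+0.0057917)^84 = 1.62433190 and (1+0.0057917)^63 = 1.43881872, so the balance is 20,000 × (1.62433190 − 1.43881872) / (1.62433190 − 1) = $5,942.77.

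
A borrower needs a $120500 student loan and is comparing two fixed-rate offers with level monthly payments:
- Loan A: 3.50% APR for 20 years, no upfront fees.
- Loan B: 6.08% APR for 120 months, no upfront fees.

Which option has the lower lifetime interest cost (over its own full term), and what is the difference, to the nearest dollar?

Loan A: at 3.50% the monthly rate is 0.0029167, so the payment is 120,500 × 0.0029167 / (1 − 1.0029167^−240) = $698.85.
Total interest on Loan A = 240 × $698.85 − $120,500 = $47,224.00.
Loan B: monthly rate = 6.08%/12 = 0.0050667; payment = 120,500 × 0.0050667 / (1 − (1+0.0050667)^−120) = $1,342.64.
Total interest on Loan B = 120 × $1,342.64 − $120,500 = $40,616.80.
Loan B is lower by $6,607.20.

Loan B by $6,607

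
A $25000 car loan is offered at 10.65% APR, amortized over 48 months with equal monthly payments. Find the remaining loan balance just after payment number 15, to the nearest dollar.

With monthly rate i = 10.65%/12 = 0.0088750, the balance after k of n payments is P · [(1+i)^n − (1+i)^k] / [(1+i)^n − 1].
(1+0.0088750)^48 = 1.52824610 and (1+0.0088750)^15 = 1.14172209, so the balance is 25,000 × (1.52824610 − 1.14172209) / (1.52824610 − 1) = $18,292.80.

$18,293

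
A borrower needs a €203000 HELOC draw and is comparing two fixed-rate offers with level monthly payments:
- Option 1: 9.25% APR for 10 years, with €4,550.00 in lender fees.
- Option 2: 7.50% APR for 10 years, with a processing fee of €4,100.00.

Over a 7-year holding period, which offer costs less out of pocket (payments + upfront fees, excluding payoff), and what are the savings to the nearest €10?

Option 1: monthly rate = 9.25%/12 = 0.0077083; payment = 203,000 × 0.0077083 / (1 − (1+0.0077083)^−120) = €2,599.06.
Option 2: monthly rate = 7.5%/12 = 0.0062500; payment = 203,000 × 0.0062500 / (1 − (1+0.0062500)^−120) = €2,409.65.
Over 84 months: Option 1 costs 84 × €2,599.06 + €4,550.00 = €222,871.04; Option 2 costs 84 × €2,409.65 + €4,100.00 = €206,510.60.
Option 2 is cheaper by €222,871.04 − €206,510.60 = €16,360.44.

Option 2 by €16,360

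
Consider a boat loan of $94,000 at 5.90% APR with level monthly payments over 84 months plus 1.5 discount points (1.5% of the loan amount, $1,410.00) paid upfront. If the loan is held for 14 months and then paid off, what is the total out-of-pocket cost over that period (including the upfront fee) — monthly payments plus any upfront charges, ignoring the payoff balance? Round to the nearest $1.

$20,572

At 5.90% the monthly rate is 0.0049167, so the payment is 94,000 × 0.0049167 / (1 − 1.0049167^−84) = $1,368.70.
Total outlay = 14 × $1,368.70 + $1,410.00 = $20,571.80.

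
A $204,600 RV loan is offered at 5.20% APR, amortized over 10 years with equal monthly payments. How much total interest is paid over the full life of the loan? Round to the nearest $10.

At 5.20% the monthly rate is 0.0043333, so the payment is 204,600 × 0.0043333 / (1 − 1.0043333^−120) = $2,190.16.
Total paid = 120 × $2,190.16 = $262,819.20; interest = $262,819.20 − $204,600 = $58,219.20.

$58,220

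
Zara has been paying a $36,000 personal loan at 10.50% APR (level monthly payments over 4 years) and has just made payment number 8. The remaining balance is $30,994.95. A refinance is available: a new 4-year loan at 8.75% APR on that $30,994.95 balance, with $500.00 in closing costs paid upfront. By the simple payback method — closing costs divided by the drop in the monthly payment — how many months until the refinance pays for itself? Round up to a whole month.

4 months

Current payment = 36,000 × 10.5%/12 / (1 − (1+0.0087500)^−48) = $921.72.
Refinanced payment = 30,994.95 × 0.0072917 / (1 − (1+0.0072917)^−48) = $767.64.
Monthly savings = $921.72 − $767.64 = $154.08.
Break-even = $500.00 / $154.08 = 3.25 → 4 months.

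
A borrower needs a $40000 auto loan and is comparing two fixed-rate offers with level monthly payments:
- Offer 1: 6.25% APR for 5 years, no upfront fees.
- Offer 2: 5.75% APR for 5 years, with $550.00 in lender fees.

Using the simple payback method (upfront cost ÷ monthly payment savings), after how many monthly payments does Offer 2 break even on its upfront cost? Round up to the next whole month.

60 months

Offer 1: monthly rate = 6.25%/12 = 0.0052083; payment = 40,000 × 0.0052083 / (1 − (1+0.0052083)^−60) = $777.97.
Offer 2: monthly rate = 5.75%/12 = 0.0047917; payment = 40,000 × 0.0047917 / (1 − (1+0.0047917)^−60) = $768.67.
Monthly savings = $777.97 − $768.67 = $9.30.
Break-even = $550.00 / $9.30 = 59.14 → 60 months.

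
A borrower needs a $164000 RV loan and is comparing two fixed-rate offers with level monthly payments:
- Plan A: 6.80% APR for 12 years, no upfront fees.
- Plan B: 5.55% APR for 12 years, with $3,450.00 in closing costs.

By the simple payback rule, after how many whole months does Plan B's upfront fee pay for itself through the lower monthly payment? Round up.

Plan A: at 6.80% the monthly rate is 0.0056667, so the payment is 164,000 × 0.0056667 / (1 − 1.0056667^−144) = $1,669.11.
Plan B: at 5.55% the monthly rate is 0.0046250, so the payment is 164,000 × 0.0046250 / (1 − 1.0046250^−144) = $1,562.46.
Monthly savings = $1,669.11 − $1,562.46 = $106.65.
Break-even = $3,450.00 / $106.65 = 32.35 → 33 months.

33 months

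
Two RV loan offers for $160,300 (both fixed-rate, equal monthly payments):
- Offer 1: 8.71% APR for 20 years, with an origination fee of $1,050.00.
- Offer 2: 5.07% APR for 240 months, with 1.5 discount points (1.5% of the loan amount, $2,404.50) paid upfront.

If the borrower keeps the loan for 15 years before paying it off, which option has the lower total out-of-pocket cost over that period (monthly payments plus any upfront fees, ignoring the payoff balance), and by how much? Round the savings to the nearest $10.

Offer 2 by $61,350

Offer 1: monthly rate = 8.71%/12 = 0.0072583; payment = 160,300 × 0.0072583 / (1 − (1+0.0072583)^−240) = $1,412.50.
Offer 2: monthly rate = 5.07%/12 = 0.0042250; payment = 160,300 × 0.0042250 / (1 − (1+0.0042250)^−240) = $1,064.12.
Over 180 months: Offer 1 costs 180 × $1,412.50 + $1,050.00 = $255,300.00; Offer 2 costs 180 × $1,064.12 + $2,404.50 = $193,946.10.
Offer 2 is cheaper by $255,300.00 − $193,946.10 = $61,353.90.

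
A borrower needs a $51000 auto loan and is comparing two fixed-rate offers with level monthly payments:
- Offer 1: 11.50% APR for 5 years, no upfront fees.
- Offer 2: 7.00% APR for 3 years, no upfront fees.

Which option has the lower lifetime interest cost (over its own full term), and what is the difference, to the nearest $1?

Offer 1: monthly rate = 11.5%/12 = 0.0095833; payment = 51,000 × 0.0095833 / (1 − (1+0.0095833)^−60) = $1,121.62.
Total interest on Offer 1 = 60 × $1,121.62 − $51,000 = $16,297.20.
Offer 2: at 7.00% the monthly rate is 0.0058333, so the payment is 51,000 × 0.0058333 / (1 − 1.0058333^−36) = $1,574.73.
Total interest on Offer 2 = 36 × $1,574.73 − $51,000 = $5,690.28.
Offer 2 is lower by $10,606.92.

Offer 2 by $10,607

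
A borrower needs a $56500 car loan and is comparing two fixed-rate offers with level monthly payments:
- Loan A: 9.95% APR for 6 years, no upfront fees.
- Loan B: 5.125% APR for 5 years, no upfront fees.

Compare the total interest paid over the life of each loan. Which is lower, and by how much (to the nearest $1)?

Loan B by $11,093

Loan A: at 9.95% the monthly rate is 0.0082917, so the payment is 56,500 × 0.0082917 / (1 − 1.0082917^−72) = $1,045.29.
Total interest on Loan A = 72 × $1,045.29 − $56,500 = $18,760.88.
Loan B: at 5.125% the monthly rate is 0.0042708, so the payment is 56,500 × 0.0042708 / (1 − 1.0042708^−60) = $1,069.46.
Total interest on Loan B = 60 × $1,069.46 − $56,500 = $7,667.60.
Loan B is lower by $11,093.28.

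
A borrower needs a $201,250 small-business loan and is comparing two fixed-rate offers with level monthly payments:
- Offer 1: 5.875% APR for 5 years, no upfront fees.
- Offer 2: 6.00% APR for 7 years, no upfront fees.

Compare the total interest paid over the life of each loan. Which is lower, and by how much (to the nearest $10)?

Offer 1: monthly rate = 5.875%/12 = 0.0048958; payment = 201,250 × 0.0048958 / (1 − (1+0.0048958)^−60) = $3,879.04.
Total interest on Offer 1 = 60 × $3,879.04 − $201,250 = $31,492.40.
Offer 2: monthly rate = 6%/12 = 0.0050000; payment = 201,250 × 0.0050000 / (1 − (1+0.0050000)^−84) = $2,939.97.
Total interest on Offer 2 = 84 × $2,939.97 − $201,250 = $45,707.48.
Offer 1 is lower by $14,215.08.

Offer 1 by $14,220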